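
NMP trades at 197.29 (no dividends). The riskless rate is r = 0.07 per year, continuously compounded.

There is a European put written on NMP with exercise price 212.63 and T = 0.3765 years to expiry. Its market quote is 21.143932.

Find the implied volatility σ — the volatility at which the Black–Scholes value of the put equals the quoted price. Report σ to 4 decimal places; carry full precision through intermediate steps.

sigma = 0.3189

At σ = 0.3189 the Black–Scholes value reproduces the quote:
σ√T = 0.3189·√0.3765 = 0.195676
d₁ = (ln(S/K) + (r+σ²/2)T) / (σ√T) = (ln(197.29/212.63) + (0.07+0.3189²/2)·0.3765) / 0.195676 = (-0.074879 + 0.045499) / 0.195676 = -0.150143
d₂ = d₁ − σ√T = -0.150143 − 0.195676 = -0.345819
e^{−rT} = 0.973989
N(−d₁) = 0.559674,  N(−d₂) = 0.635261
V = K·e^{−rT}·N(−d₂) − S·N(−d₁) = 131.562033 − 110.418101 = 21.143932 (the observed quote) — the price is monotone increasing in volatility, hence this σ is the only solution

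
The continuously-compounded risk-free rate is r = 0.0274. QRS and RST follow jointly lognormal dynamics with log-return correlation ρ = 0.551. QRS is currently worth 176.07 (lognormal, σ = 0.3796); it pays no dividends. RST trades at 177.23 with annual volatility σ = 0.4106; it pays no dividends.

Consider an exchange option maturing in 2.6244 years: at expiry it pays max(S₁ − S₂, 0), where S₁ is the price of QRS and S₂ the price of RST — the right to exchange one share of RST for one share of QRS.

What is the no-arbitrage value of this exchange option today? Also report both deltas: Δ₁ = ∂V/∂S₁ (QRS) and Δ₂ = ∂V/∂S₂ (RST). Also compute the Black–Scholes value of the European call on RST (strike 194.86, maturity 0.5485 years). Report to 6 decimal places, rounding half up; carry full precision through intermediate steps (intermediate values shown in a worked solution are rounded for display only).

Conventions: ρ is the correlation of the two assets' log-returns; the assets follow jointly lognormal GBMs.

σ_eff = √(σ₁² + σ₂² − 2ρσ₁σ₂) = √(0.3796² + 0.4106² − 2·0.551·0.3796·0.4106) = 0.375402
d₁ = (ln(S₁/S₂) + (q₂ − q₁ + σ_eff²/2)T) / (σ_eff√T) = (ln(176.07/177.23) + (0.0 − 0.0 + 0.070463)·2.6244) / 0.608151 = 0.293278
d₂ = d₁ − σ_eff√T = 0.293278 − 0.608151 = -0.314873
N(d₁) = 0.615345,  N(d₂) = 0.376429
V = S₁·e^{−q₁T}·N(d₁) − S₂·e^{−q₂T}·N(d₂) = 108.343812 − 66.714493 = 41.629320
Δ₁ = e^{−q₁T}·N(d₁) = 0.615345;  Δ₂ = −e^{−q₂T}·N(d₂) = -0.376429
[vanilla: RST call K=194.86]
σ√T = 0.4106·√0.5485 = 0.304094
d₁ = (ln(S/K) + (r+σ²/2)T) / (σ√T) = (ln(177.23/194.86) + (0.0274+0.4106²/2)·0.5485) / 0.304094 = (-0.094833 + 0.061265) / 0.304094 = -0.110386
d₂ = d₁ − σ√T = -0.110386 − 0.304094 = -0.414480
e^{−rT} = 0.985083
N(d₁) = 0.456052,  N(d₂) = 0.339261
price = S·N(d₁) − K·e^{−rT}·N(d₂) = 80.826030 − 65.122379 = 15.703652

exchange price = 41.629320
Δ1 = 0.615345
Δ2 = -0.376429
price(RST call K=194.86) = 15.703652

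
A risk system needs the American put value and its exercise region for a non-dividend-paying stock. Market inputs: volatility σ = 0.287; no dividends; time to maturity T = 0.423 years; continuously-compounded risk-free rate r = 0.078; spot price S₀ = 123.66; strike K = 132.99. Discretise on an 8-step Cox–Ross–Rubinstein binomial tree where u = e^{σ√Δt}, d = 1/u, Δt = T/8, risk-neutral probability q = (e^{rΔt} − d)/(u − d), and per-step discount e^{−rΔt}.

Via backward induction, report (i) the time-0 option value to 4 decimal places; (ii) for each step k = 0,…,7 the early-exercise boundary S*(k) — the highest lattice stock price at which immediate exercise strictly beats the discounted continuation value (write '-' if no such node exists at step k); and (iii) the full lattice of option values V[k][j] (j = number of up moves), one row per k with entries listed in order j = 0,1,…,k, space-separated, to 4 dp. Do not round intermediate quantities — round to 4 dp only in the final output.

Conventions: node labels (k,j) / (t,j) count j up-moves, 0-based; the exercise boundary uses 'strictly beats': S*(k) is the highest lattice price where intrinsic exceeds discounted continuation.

params: Δt=0.05287 u=1.06822 d=0.93614 q=0.51480 e^(-rΔt)=0.99588
t_8 payoffs: 60.0541 49.7632 38.0203 24.6205 9.3300 0.0000 0.0000 0.0000 0.0000
t_7: node(7,0) S=77.9116 payoff=55.0784 vs cont=54.5310 → 55.0784 [stop]  node(7,1) S=88.9046 payoff=44.0854 vs cont=43.5380 → 44.0854 [stop]  node(7,2) S=101.4486 payoff=31.5414 vs cont=30.9940 → 31.5414 [stop]  node(7,3) S=115.7626 payoff=17.2274 vs cont=16.6801 → 17.2274 [stop]  node(7,4) S=132.0962 payoff=0.8938 vs cont=4.5083 → 4.5083 [wait]  node(7,5) S=150.7344 payoff=0.0000 vs cont=0.0000 → 0.0000 [wait]  node(7,6) S=172.0023 payoff=0.0000 vs cont=0.0000 → 0.0000 [wait]  node(7,7) S=196.2711 payoff=0.0000 vs cont=0.0000 → 0.0000 [wait]  ⇒ S*(7)=115.7626
t_6: node(6,0) S=83.2268 payoff=49.7632 vs cont=49.2158 → 49.7632 [stop]  node(6,1) S=94.9697 payoff=38.0203 vs cont=37.4729 → 38.0203 [stop]  node(6,2) S=108.3695 payoff=24.6205 vs cont=24.0731 → 24.6205 [stop]  node(6,3) S=123.6600 payoff=9.3300 vs cont=10.6357 → 10.6357 [wait]  node(6,4) S=141.1079 payoff=0.0000 vs cont=2.1785 → 2.1785 [wait]  node(6,5) S=161.0176 payoff=0.0000 vs cont=0.0000 → 0.0000 [wait]  node(6,6) S=183.7364 payoff=0.0000 vs cont=0.0000 → 0.0000 [wait]  ⇒ S*(6)=108.3695
t_5: node(5,0) S=88.9046 payoff=44.0854 vs cont=43.5380 → 44.0854 [stop]  node(5,1) S=101.4486 payoff=31.5414 vs cont=30.9940 → 31.5414 [stop]  node(5,2) S=115.7626 payoff=17.2274 vs cont=17.3495 → 17.3495 [wait]  node(5,3) S=132.0962 payoff=0.8938 vs cont=6.2561 → 6.2561 [wait]  node(5,4) S=150.7344 payoff=0.0000 vs cont=1.0526 → 1.0526 [wait]  node(5,5) S=172.0023 payoff=0.0000 vs cont=0.0000 → 0.0000 [wait]  ⇒ S*(5)=101.4486
t_4: node(4,0) S=94.9697 payoff=38.0203 vs cont=37.4729 → 38.0203 [stop]  node(4,1) S=108.3695 payoff=24.6205 vs cont=24.1357 → 24.6205 [stop]  node(4,2) S=123.6600 payoff=9.3300 vs cont=11.5907 → 11.5907 [wait]  node(4,3) S=141.1079 payoff=0.0000 vs cont=3.5627 → 3.5627 [wait]  node(4,4) S=161.0176 payoff=0.0000 vs cont=0.5086 → 0.5086 [wait]  ⇒ S*(4)=108.3695
t_3: node(3,0) S=101.4486 payoff=31.5414 vs cont=30.9940 → 31.5414 [stop]  node(3,1) S=115.7626 payoff=17.2274 vs cont=17.8391 → 17.8391 [wait]  node(3,2) S=132.0962 payoff=0.8938 vs cont=7.4272 → 7.4272 [wait]  node(3,3) S=150.7344 payoff=0.0000 vs cont=1.9823 → 1.9823 [wait]  ⇒ S*(3)=101.4486
t_2: node(2,0) S=108.3695 payoff=24.6205 vs cont=24.3867 → 24.6205 [stop]  node(2,1) S=123.6600 payoff=9.3300 vs cont=12.4277 → 12.4277 [wait]  node(2,2) S=141.1079 payoff=0.0000 vs cont=4.6051 → 4.6051 [wait]  ⇒ S*(2)=108.3695
t_1: node(1,0) S=115.7626 payoff=17.2274 vs cont=18.2682 → 18.2682 [wait]  node(1,1) S=132.0962 payoff=0.8938 vs cont=8.3661 → 8.3661 [wait]  ⇒ S*(1)=-
t_0: node(0,0) S=123.6600 payoff=9.3300 vs cont=13.1164 → 13.1164 [wait]  ⇒ S*(0)=-

price = 13.1164
boundary = - - 108.3695 101.4486 108.3695 101.4486 108.3695 115.7626
tree:
13.1164
18.2682 8.3661
24.6205 12.4277 4.6051
31.5414 17.8391 7.4272 1.9823
38.0203 24.6205 11.5907 3.5627 0.5086
44.0854 31.5414 17.3495 6.2561 1.0526 0.0000
49.7632 38.0203 24.6205 10.6357 2.1785 0.0000 0.0000
55.0784 44.0854 31.5414 17.2274 4.5083 0.0000 0.0000 0.0000
60.0541 49.7632 38.0203 24.6205 9.3300 0.0000 0.0000 0.0000 0.0000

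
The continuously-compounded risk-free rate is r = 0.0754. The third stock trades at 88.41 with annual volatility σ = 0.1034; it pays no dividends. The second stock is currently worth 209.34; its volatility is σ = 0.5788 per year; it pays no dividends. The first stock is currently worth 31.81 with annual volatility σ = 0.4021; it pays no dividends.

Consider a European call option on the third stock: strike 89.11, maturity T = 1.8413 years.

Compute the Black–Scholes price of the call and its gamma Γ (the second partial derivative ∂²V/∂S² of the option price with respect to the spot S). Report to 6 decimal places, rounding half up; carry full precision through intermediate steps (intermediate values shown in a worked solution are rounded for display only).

price = 11.946806
Γ = 0.019439

σ√T = 0.1034·√1.8413 = 0.140308
d₁ = (ln(S/K) + (r+σ²/2)T) / (σ√T) = (ln(88.41/89.11) + (0.0754+0.1034²/2)·1.8413) / 0.140308 = (-0.007886 + 0.148677) / 0.140308 = 1.003440
d₂ = d₁ − σ√T = 1.003440 − 0.140308 = 0.863131
e^{−rT} = 0.870372
N(d₁) = 0.842176,  N(d₂) = 0.805967
Call price V = S·N(d₁) − K·e^{−rT}·N(d₂) = 74.456745 − 62.509939 = 11.946806
φ(d₁) = (1/√(2π))·e^{−d₁²/2} = 0.241138
Γ = φ(d₁) / (S·σ·√T) = 0.019439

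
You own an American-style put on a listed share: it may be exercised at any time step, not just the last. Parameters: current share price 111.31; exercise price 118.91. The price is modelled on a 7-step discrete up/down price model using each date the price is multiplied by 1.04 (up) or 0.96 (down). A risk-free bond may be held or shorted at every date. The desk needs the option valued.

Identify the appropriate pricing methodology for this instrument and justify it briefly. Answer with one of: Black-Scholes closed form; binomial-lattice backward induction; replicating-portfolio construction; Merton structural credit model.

Key observation: the exercise right at every one of the 7 steps is what matters: each node needs max(118.91 − S, continuation), which only the stepwise tree valuation starting from spot 111.31 delivers.

framework: binomial-lattice backward induction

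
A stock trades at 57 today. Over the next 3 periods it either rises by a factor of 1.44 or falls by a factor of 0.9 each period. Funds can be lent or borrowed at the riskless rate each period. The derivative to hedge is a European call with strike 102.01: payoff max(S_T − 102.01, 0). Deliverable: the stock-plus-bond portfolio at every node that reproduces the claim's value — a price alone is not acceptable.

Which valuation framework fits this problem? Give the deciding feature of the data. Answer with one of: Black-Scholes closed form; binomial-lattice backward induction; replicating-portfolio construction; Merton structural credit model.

Key observation: what is demanded is not a single number but the (Δ, B) position at each node of the 1.44/0.9 tree starting at 57; constructing those positions is the replicating-portfolio method.

framework: replicating-portfolio construction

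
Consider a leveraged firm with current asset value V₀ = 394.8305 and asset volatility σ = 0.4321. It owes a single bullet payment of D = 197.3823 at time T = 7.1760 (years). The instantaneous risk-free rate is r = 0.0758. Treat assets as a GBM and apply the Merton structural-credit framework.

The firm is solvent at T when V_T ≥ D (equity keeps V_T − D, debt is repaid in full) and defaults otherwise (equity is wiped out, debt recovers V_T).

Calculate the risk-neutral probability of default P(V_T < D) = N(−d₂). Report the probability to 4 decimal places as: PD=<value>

PD=0.3120

Apply the equity-as-call identities (strike 197.3823, horizon 7.1760 years):
d₁ = [ln(V₀/D) + (r + σ²/2)T] / (σ√T)
   = [ln(394.8305/197.3823) + (0.0758 + 0.5·0.4321²)·7.1760] / (0.4321·√7.1760)
   = [0.693314 + 1.213858] / 1.157512 = 1.647648
d₂ = d₁ − σ√T = 1.647648 − 1.157512 = 0.490136
risk-neutral PD = N(−d₂) = N(-0.490136) = 0.312019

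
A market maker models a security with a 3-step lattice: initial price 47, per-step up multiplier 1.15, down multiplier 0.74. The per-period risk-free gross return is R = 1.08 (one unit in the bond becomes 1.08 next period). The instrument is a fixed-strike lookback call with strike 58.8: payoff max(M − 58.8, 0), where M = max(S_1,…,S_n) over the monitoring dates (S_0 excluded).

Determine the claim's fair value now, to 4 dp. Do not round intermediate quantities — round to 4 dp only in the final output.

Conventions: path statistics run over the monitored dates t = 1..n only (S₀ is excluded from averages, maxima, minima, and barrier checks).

price = 6.0537

No-arbitrage gives p* = (R−d)/(u−d) = 0.8293: enumerate every path, weight its payoff by its p*-probability, and discount by R^3.
Enumerate all 2^3 = 8 price paths (U = up ×1.15, D = down ×0.74); each path with k up-moves has probability p*^k·(1−p*)^(3−k).
DDD: M=34.7800, payoff=0.0000, prob=0.004977
UDD: M=54.0500, payoff=0.0000, prob=0.024173
DUD: M=39.9970, payoff=0.0000, prob=0.024173
UUD: M=62.1575, payoff=3.3575, prob=0.117410
DDU: M=34.7800, payoff=0.0000, prob=0.024173
UDU: M=54.0500, payoff=0.0000, prob=0.117410
DUU: M=45.9965, payoff=0.0000, prob=0.117410
UUU: M=71.4811, payoff=12.6811, prob=0.570276
Price = Σ prob·payoff / R^3 = 7.625946 / 1.259712 = 6.0537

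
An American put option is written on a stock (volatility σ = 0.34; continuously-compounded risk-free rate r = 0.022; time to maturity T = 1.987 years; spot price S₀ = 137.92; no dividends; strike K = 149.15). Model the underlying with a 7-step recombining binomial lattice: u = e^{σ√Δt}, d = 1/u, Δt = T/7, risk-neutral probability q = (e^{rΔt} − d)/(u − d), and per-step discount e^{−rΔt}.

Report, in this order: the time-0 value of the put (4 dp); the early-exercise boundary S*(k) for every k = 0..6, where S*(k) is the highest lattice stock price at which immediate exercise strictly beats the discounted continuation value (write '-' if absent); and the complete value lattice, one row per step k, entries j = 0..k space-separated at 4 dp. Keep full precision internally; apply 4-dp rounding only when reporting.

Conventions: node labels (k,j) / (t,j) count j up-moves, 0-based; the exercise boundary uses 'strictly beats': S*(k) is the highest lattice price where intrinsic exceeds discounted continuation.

Δt=0.28386  u=1.19859  d=0.83431  q=0.47203  discount=0.99377
step 7 (expiry): payoffs max(K−S,0) = 110.3410 93.3963 69.0532 34.0815 0.0000 0.0000 0.0000 0.0000
step 6: (k=6,j=0): S=46.5161, K−S=102.6339, hold=101.7054 ⇒ V=102.6339 exercise | (k=6,j=1): S=66.8258, K−S=82.3242, hold=81.3957 ⇒ V=82.3242 exercise | (k=6,j=2): S=96.0032, K−S=53.1468, hold=52.2183 ⇒ V=53.1468 exercise | (k=6,j=3): S=137.9200, K−S=11.2300, hold=17.8819 ⇒ V=17.8819 continue | (k=6,j=4): S=198.1384, K−S=0.0000, hold=0.0000 ⇒ V=0.0000 continue | (k=6,j=5): S=284.6493, K−S=0.0000, hold=0.0000 ⇒ V=0.0000 continue | (k=6,j=6): S=408.9325, K−S=0.0000, hold=0.0000 ⇒ V=0.0000 continue  boundary S*=96.0032
step 5: (k=5,j=0): S=55.7537, K−S=93.3963, hold=92.4678 ⇒ V=93.3963 exercise | (k=5,j=1): S=80.0968, K−S=69.0532, hold=68.1247 ⇒ V=69.0532 exercise | (k=5,j=2): S=115.0685, K−S=34.0815, hold=36.2733 ⇒ V=36.2733 continue | (k=5,j=3): S=165.3096, K−S=0.0000, hold=9.3822 ⇒ V=9.3822 continue | (k=5,j=4): S=237.4868, K−S=0.0000, hold=0.0000 ⇒ V=0.0000 continue | (k=5,j=5): S=341.1779, K−S=0.0000, hold=0.0000 ⇒ V=0.0000 continue  boundary S*=80.0968
step 4: (k=4,j=0): S=66.8258, K−S=82.3242, hold=81.3957 ⇒ V=82.3242 exercise | (k=4,j=1): S=96.0032, K−S=53.1468, hold=53.2464 ⇒ V=53.2464 continue | (k=4,j=2): S=137.9200, K−S=11.2300, hold=23.4330 ⇒ V=23.4330 continue | (k=4,j=3): S=198.1384, K−S=0.0000, hold=4.9227 ⇒ V=4.9227 continue | (k=4,j=4): S=284.6493, K−S=0.0000, hold=0.0000 ⇒ V=0.0000 continue  boundary S*=66.8258
step 3: (k=3,j=0): S=80.0968, K−S=69.0532, hold=68.1714 ⇒ V=69.0532 exercise | (k=3,j=1): S=115.0685, K−S=34.0815, hold=38.9296 ⇒ V=38.9296 continue | (k=3,j=2): S=165.3096, K−S=0.0000, hold=14.6040 ⇒ V=14.6040 continue | (k=3,j=3): S=237.4868, K−S=0.0000, hold=2.5828 ⇒ V=2.5828 continue  boundary S*=80.0968
step 2: (k=2,j=0): S=96.0032, K−S=53.1468, hold=54.4925 ⇒ V=54.4925 continue | (k=2,j=1): S=137.9200, K−S=11.2300, hold=27.2763 ⇒ V=27.2763 continue | (k=2,j=2): S=198.1384, K−S=0.0000, hold=8.8740 ⇒ V=8.8740 continue  boundary S*=-
step 1: (k=1,j=0): S=115.0685, K−S=34.0815, hold=41.3863 ⇒ V=41.3863 continue | (k=1,j=1): S=165.3096, K−S=0.0000, hold=18.4741 ⇒ V=18.4741 continue  boundary S*=-
step 0: (k=0,j=0): S=137.9200, K−S=11.2300, hold=30.3806 ⇒ V=30.3806 continue  boundary S*=-

price = 30.3806
boundary = - - - 80.0968 66.8258 80.0968 96.0032
tree:
30.3806
41.3863 18.4741
54.4925 27.2763 8.8740
69.0532 38.9296 14.6040 2.5828
82.3242 53.2464 23.4330 4.9227 0.0000
93.3963 69.0532 36.2733 9.3822 0.0000 0.0000
102.6339 82.3242 53.1468 17.8819 0.0000 0.0000 0.0000
110.3410 93.3963 69.0532 34.0815 0.0000 0.0000 0.0000 0.0000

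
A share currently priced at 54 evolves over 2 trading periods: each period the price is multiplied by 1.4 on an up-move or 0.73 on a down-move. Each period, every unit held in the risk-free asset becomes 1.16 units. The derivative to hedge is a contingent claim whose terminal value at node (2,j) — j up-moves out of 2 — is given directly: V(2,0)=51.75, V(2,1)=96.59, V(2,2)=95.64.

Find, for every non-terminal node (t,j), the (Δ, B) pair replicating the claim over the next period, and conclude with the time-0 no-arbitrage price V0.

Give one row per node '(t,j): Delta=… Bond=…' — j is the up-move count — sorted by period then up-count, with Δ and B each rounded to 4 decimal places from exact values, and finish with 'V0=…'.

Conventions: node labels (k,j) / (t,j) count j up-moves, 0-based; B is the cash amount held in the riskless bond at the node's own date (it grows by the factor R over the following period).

No-arbitrage ⇒ martingale measure with p* = (R−d)/(u−d) = 0.6418.
Terminal payoffs: V(2,0)=51.7500, V(2,1)=96.5900, V(2,2)=95.6400
  t=1,j=0: stock 39.4200 → up 55.1880 (V=96.5900), down 28.7766 (V=51.7500). Price 69.4206; hedge Δ=1.6978, bond B=2.4952.
  t=1,j=1: stock 75.6000 → up 105.8400 (V=95.6400), down 55.1880 (V=96.5900). Price 82.7416; hedge Δ=-0.0188, bond B=84.1595.
  t=0,j=0: stock 54.0000 → up 75.6000 (V=82.7416), down 39.4200 (V=69.4206). Price 67.2155; hedge Δ=0.3682, bond B=47.3333.
Verification: the root portfolio costs Δ(0,0)·S0 + B(0,0) = 67.2155, matching V0.

(0,0): Delta=0.3682 Bond=47.3333
(1,0): Delta=1.6978 Bond=2.4952
(1,1): Delta=-0.0188 Bond=84.1595
V0=67.2155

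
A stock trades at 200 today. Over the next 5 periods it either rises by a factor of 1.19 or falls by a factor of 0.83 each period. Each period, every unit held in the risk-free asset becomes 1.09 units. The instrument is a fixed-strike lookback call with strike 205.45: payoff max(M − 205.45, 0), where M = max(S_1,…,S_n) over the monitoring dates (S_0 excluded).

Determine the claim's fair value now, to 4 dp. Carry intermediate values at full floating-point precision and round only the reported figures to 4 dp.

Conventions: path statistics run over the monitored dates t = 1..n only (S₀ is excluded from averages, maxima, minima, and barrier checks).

Set p* = 0.7222 (from d < R < u); the path-dependent value is the discounted p*-expectation over all price paths.
Enumerate all 2^5 = 32 price paths (U = up ×1.19, D = down ×0.83); each path with k up-moves has probability p*^k·(1−p*)^(5−k).
DDDDD: M=166.0000, payoff=0.0000, prob=0.001654
UDDDD: M=238.0000, payoff=32.5500, prob=0.004300
DUDDD: M=197.5400, payoff=0.0000, prob=0.004300
UUDDD: M=283.2200, payoff=77.7700, prob=0.011180
DDUDD: M=166.0000, payoff=0.0000, prob=0.004300
UDUDD: M=238.0000, payoff=32.5500, prob=0.011180
DUUDD: M=235.0726, payoff=29.6226, prob=0.011180
UUUDD: M=337.0318, payoff=131.5818, prob=0.029067
DDDUD: M=166.0000, payoff=0.0000, prob=0.004300
UDDUD: M=238.0000, payoff=32.5500, prob=0.011180
DUDUD: M=197.5400, payoff=0.0000, prob=0.011180
UUDUD: M=283.2200, payoff=77.7700, prob=0.029067
DDUUD: M=195.1103, payoff=0.0000, prob=0.011180
UDUUD: M=279.7364, payoff=74.2864, prob=0.029067
DUUUD: M=279.7364, payoff=74.2864, prob=0.029067
UUUUD: M=401.0678, payoff=195.6178, prob=0.075575
DDDDU: M=166.0000, payoff=0.0000, prob=0.004300
UDDDU: M=238.0000, payoff=32.5500, prob=0.011180
DUDDU: M=197.5400, payoff=0.0000, prob=0.011180
UUDDU: M=283.2200, payoff=77.7700, prob=0.029067
DDUDU: M=166.0000, payoff=0.0000, prob=0.011180
UDUDU: M=238.0000, payoff=32.5500, prob=0.029067
DUUDU: M=235.0726, payoff=29.6226, prob=0.029067
UUUDU: M=337.0318, payoff=131.5818, prob=0.075575
DDDUU: M=166.0000, payoff=0.0000, prob=0.011180
UDDUU: M=238.0000, payoff=32.5500, prob=0.029067
DUDUU: M=232.1812, payoff=26.7312, prob=0.029067
UUDUU: M=332.8863, payoff=127.4363, prob=0.075575
DDUUU: M=232.1812, payoff=26.7312, prob=0.029067
UDUUU: M=332.8863, payoff=127.4363, prob=0.075575
DUUUU: M=332.8863, payoff=127.4363, prob=0.075575
UUUUU: M=477.2707, payoff=271.8207, prob=0.196496
Price = Σ prob·payoff / R^5 = 126.437412 / 1.538624 = 82.1756

price = 82.1756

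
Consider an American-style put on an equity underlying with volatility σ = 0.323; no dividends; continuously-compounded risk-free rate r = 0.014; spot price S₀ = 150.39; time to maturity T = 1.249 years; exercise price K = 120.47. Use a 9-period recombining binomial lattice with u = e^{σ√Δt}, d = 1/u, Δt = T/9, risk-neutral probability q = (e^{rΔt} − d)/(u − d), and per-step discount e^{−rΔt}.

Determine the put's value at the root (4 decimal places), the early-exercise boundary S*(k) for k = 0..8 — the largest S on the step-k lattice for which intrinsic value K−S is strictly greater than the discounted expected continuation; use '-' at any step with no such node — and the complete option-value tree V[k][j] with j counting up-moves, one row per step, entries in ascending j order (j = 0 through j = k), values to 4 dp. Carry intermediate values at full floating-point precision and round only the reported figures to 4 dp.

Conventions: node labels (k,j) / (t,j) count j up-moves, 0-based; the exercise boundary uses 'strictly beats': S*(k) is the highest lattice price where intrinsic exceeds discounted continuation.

Δt=0.13878  u=1.12787  d=0.88663  q=0.47802  discount=0.99806
step 9 (expiry): payoffs max(K−S,0) = 69.5482 55.6934 38.0690 15.6493 0.0000 0.0000 0.0000 0.0000 0.0000 0.0000
step 8: (k=8,j=0): S=57.4329, K−S=63.0371, hold=62.8033 ⇒ V=63.0371 exercise | (k=8,j=1): S=73.0593, K−S=47.4107, hold=47.1769 ⇒ V=47.4107 exercise | (k=8,j=2): S=92.9373, K−S=27.5327, hold=27.2989 ⇒ V=27.5327 exercise | (k=8,j=3): S=118.2237, K−S=2.2463, hold=8.1528 ⇒ V=8.1528 continue | (k=8,j=4): S=150.3900, K−S=0.0000, hold=0.0000 ⇒ V=0.0000 continue | (k=8,j=5): S=191.3082, K−S=0.0000, hold=0.0000 ⇒ V=0.0000 continue | (k=8,j=6): S=243.3594, K−S=0.0000, hold=0.0000 ⇒ V=0.0000 continue | (k=8,j=7): S=309.5727, K−S=0.0000, hold=0.0000 ⇒ V=0.0000 continue | (k=8,j=8): S=393.8013, K−S=0.0000, hold=0.0000 ⇒ V=0.0000 continue  boundary S*=92.9373
step 7: (k=7,j=0): S=64.7766, K−S=55.6934, hold=55.4596 ⇒ V=55.6934 exercise | (k=7,j=1): S=82.4010, K−S=38.0690, hold=37.8352 ⇒ V=38.0690 exercise | (k=7,j=2): S=104.8207, K−S=15.6493, hold=18.2334 ⇒ V=18.2334 continue | (k=7,j=3): S=133.3404, K−S=0.0000, hold=4.2474 ⇒ V=4.2474 continue | (k=7,j=4): S=169.6197, K−S=0.0000, hold=0.0000 ⇒ V=0.0000 continue | (k=7,j=5): S=215.7699, K−S=0.0000, hold=0.0000 ⇒ V=0.0000 continue | (k=7,j=6): S=274.4766, K−S=0.0000, hold=0.0000 ⇒ V=0.0000 continue | (k=7,j=7): S=349.1563, K−S=0.0000, hold=0.0000 ⇒ V=0.0000 continue  boundary S*=82.4010
step 6: (k=6,j=0): S=73.0593, K−S=47.4107, hold=47.1769 ⇒ V=47.4107 exercise | (k=6,j=1): S=92.9373, K−S=27.5327, hold=28.5317 ⇒ V=28.5317 continue | (k=6,j=2): S=118.2237, K−S=2.2463, hold=11.5254 ⇒ V=11.5254 continue | (k=6,j=3): S=150.3900, K−S=0.0000, hold=2.2128 ⇒ V=2.2128 continue | (k=6,j=4): S=191.3082, K−S=0.0000, hold=0.0000 ⇒ V=0.0000 continue | (k=6,j=5): S=243.3594, K−S=0.0000, hold=0.0000 ⇒ V=0.0000 continue | (k=6,j=6): S=309.5727, K−S=0.0000, hold=0.0000 ⇒ V=0.0000 continue  boundary S*=73.0593
step 5: (k=5,j=0): S=82.4010, K−S=38.0690, hold=38.3118 ⇒ V=38.3118 continue | (k=5,j=1): S=104.8207, K−S=15.6493, hold=20.3628 ⇒ V=20.3628 continue | (k=5,j=2): S=133.3404, K−S=0.0000, hold=7.0601 ⇒ V=7.0601 continue | (k=5,j=3): S=169.6197, K−S=0.0000, hold=1.1528 ⇒ V=1.1528 continue | (k=5,j=4): S=215.7699, K−S=0.0000, hold=0.0000 ⇒ V=0.0000 continue | (k=5,j=5): S=274.4766, K−S=0.0000, hold=0.0000 ⇒ V=0.0000 continue  boundary S*=-
step 4: (k=4,j=0): S=92.9373, K−S=27.5327, hold=29.6742 ⇒ V=29.6742 continue | (k=4,j=1): S=118.2237, K−S=2.2463, hold=13.9767 ⇒ V=13.9767 continue | (k=4,j=2): S=150.3900, K−S=0.0000, hold=4.2281 ⇒ V=4.2281 continue | (k=4,j=3): S=191.3082, K−S=0.0000, hold=0.6006 ⇒ V=0.6006 continue | (k=4,j=4): S=243.3594, K−S=0.0000, hold=0.0000 ⇒ V=0.0000 continue  boundary S*=-
step 3: (k=3,j=0): S=104.8207, K−S=15.6493, hold=22.1275 ⇒ V=22.1275 continue | (k=3,j=1): S=133.3404, K−S=0.0000, hold=9.2986 ⇒ V=9.2986 continue | (k=3,j=2): S=169.6197, K−S=0.0000, hold=2.4892 ⇒ V=2.4892 continue | (k=3,j=3): S=215.7699, K−S=0.0000, hold=0.3129 ⇒ V=0.3129 continue  boundary S*=-
step 2: (k=2,j=0): S=118.2237, K−S=2.2463, hold=15.9640 ⇒ V=15.9640 continue | (k=2,j=1): S=150.3900, K−S=0.0000, hold=6.0319 ⇒ V=6.0319 continue | (k=2,j=2): S=191.3082, K−S=0.0000, hold=1.4461 ⇒ V=1.4461 continue  boundary S*=-
step 1: (k=1,j=0): S=133.3404, K−S=0.0000, hold=11.1945 ⇒ V=11.1945 continue | (k=1,j=1): S=169.6197, K−S=0.0000, hold=3.8323 ⇒ V=3.8323 continue  boundary S*=-
step 0: (k=0,j=0): S=150.3900, K−S=0.0000, hold=7.6604 ⇒ V=7.6604 continue  boundary S*=-

price = 7.6604
boundary = - - - - - - 73.0593 82.4010 92.9373
tree:
7.6604
11.1945 3.8323
15.9640 6.0319 1.4461
22.1275 9.2986 2.4892 0.3129
29.6742 13.9767 4.2281 0.6006 0.0000
38.3118 20.3628 7.0601 1.1528 0.0000 0.0000
47.4107 28.5317 11.5254 2.2128 0.0000 0.0000 0.0000
55.6934 38.0690 18.2334 4.2474 0.0000 0.0000 0.0000 0.0000
63.0371 47.4107 27.5327 8.1528 0.0000 0.0000 0.0000 0.0000 0.0000
69.5482 55.6934 38.0690 15.6493 0.0000 0.0000 0.0000 0.0000 0.0000 0.0000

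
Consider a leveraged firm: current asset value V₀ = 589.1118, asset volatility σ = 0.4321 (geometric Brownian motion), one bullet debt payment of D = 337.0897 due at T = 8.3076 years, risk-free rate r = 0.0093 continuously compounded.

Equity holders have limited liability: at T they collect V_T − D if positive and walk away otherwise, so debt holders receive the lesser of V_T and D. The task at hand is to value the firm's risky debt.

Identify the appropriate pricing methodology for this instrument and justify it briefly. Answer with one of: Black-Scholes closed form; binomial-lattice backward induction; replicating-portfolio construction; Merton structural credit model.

framework: Merton structural credit model

Key observation: assets follow a GBM and default happens iff V_T < 337.0897; valuing claims on that split (equity as a call, risky debt as the residual) is the structural model's definition.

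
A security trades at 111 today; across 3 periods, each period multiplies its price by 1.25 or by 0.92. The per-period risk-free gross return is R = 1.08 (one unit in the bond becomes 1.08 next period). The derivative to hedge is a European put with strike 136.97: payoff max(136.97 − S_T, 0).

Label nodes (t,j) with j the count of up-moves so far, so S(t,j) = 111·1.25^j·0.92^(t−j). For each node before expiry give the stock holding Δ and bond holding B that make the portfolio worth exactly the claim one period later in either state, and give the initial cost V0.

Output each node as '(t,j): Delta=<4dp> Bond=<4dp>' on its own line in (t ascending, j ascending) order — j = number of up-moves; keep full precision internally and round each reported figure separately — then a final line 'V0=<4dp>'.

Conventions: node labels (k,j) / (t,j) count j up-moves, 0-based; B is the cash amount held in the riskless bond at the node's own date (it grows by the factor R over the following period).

(0,0): Delta=-0.4209 Bond=58.1940
(1,0): Delta=-0.6990 Bond=91.2481
(1,1): Delta=-0.2035 Bond=32.6761
(2,0): Delta=-1.0000 Bond=126.8241
(2,1): Delta=-0.4637 Bond=68.5045
(2,2): Delta=0.0000 Bond=0.0000
V0=11.4695

Under the risk-neutral measure, an up-move has probability p* = (R−d)/(u−d) = 0.4848 and values discount at R = 1.08.
At maturity the claim pays: V(3,0)=50.5356, V(3,1)=19.5320, V(3,2)=0.0000, V(3,3)=0.0000
  t=2,j=0: stock 93.9504 → up 117.4380 (V=19.5320), down 86.4344 (V=50.5356). Price 32.8737; hedge Δ=-1.0000, bond B=126.8241.
  t=2,j=1: stock 127.6500 → up 159.5625 (V=0.0000), down 117.4380 (V=19.5320). Price 9.3166; hedge Δ=-0.4637, bond B=68.5045.
  t=2,j=2: stock 173.4375 → up 216.7969 (V=0.0000), down 159.5625 (V=0.0000). Price 0.0000; hedge Δ=0.0000, bond B=0.0000.
  t=1,j=0: stock 102.1200 → up 127.6500 (V=9.3166), down 93.9504 (V=32.8737). Price 19.8630; hedge Δ=-0.6990, bond B=91.2481.
  t=1,j=1: stock 138.7500 → up 173.4375 (V=0.0000), down 127.6500 (V=9.3166). Price 4.4440; hedge Δ=-0.2035, bond B=32.6761.
  t=0,j=0: stock 111.0000 → up 138.7500 (V=4.4440), down 102.1200 (V=19.8630). Price 11.4695; hedge Δ=-0.4209, bond B=58.1940.
Sanity check at the root: Δ(0,0)·S0 + B(0,0) reproduces V0 = 11.4695.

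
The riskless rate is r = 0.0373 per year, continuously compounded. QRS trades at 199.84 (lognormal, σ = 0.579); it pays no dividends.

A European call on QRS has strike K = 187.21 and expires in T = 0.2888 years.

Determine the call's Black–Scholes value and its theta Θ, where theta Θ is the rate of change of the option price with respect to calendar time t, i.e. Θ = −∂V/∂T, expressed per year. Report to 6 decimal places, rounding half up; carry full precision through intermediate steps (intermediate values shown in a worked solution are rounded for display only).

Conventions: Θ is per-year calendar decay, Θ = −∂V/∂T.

σ√T = 0.579·√0.2888 = 0.311155
d₁ = (ln(S/K) + (r+σ²/2)T) / (σ√T) = (ln(199.84/187.21) + (0.0373+0.579²/2)·0.2888) / 0.311155 = (0.065286 + 0.059181) / 0.311155 = 0.400016
d₂ = d₁ − σ√T = 0.400016 − 0.311155 = 0.088861
e^{−rT} = 0.989286
N(d₁) = 0.655428,  N(d₂) = 0.535404
Call price V = S·N(d₁) − K·e^{−rT}·N(d₂) = 130.980663 − 99.158994 = 31.821669
φ(d₁) = (1/√(2π))·e^{−d₁²/2} = 0.368268
Θ = −S·φ(d₁)·σ/(2√T) − r·K·e^{−rT}·N(d₂) = −39.645702 − 3.698630 = -43.344332

price = 31.821669
Θ = -43.344332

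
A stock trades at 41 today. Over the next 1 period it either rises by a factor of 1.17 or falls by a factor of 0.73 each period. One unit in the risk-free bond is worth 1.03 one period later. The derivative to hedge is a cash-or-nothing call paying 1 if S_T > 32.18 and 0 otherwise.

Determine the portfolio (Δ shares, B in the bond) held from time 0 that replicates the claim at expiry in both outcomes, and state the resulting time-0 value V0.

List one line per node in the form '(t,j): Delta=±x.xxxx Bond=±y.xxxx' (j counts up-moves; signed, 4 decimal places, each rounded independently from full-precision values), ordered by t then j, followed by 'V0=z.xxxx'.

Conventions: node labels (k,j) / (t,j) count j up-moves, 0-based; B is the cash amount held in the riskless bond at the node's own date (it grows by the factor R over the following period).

(0,0): Delta=0.0554 Bond=-1.6108
V0=0.6620

Under the risk-neutral measure, an up-move has probability p* = (R−d)/(u−d) = 0.6818 and values discount at R = 1.03.
At maturity the claim pays: V(1,0)=0.0000, V(1,1)=1.0000
(0,0): S=41.0000. Δ = (V_up−V_dn)/(S_up−S_dn) = (1.0000−0.0000)/(47.9700−29.9300) = 0.0554. V = [p*·1.0000 + (1−p*)·0.0000]/1.03 = 0.6620. B = V − Δ·S = -1.6108.
As a check, the time-0 holding Δ(0,0)·S0 + B(0,0) comes to 0.6620 — exactly V0.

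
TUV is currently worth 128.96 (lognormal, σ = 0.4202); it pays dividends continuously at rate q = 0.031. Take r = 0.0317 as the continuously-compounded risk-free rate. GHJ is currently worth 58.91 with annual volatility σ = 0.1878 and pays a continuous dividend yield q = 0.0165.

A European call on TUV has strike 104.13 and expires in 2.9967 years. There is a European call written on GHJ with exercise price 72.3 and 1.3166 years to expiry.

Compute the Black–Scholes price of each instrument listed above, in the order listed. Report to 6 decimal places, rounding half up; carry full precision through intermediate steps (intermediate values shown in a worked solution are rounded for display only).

price(TUV call K=104.13) = 42.793718
price(GHJ call K=72.3) = 1.472752

[TUV call K=104.13]
σ√T = 0.4202·√2.9967 = 0.727407
d₁ = (ln(S/K) + (r−q+σ²/2)T) / (σ√T) = (ln(128.96/104.13) + (0.0317−0.031+0.4202²/2)·2.9967) / 0.727407 = (0.213862 + 0.266658) / 0.727407 = 0.660594
d₂ = d₁ − σ√T = 0.660594 − 0.727407 = -0.066814
e^{−rT} = 0.909377
e^{−qT} = 0.911287
N(d₁) = 0.745563,  N(d₂) = 0.473365
price = S·e^{−qT}·N(d₁) − K·e^{−rT}·N(d₂) = 87.618274 − 44.824556 = 42.793718
[GHJ call K=72.3]
σ√T = 0.1878·√1.3166 = 0.215488
d₁ = (ln(S/K) + (r−q+σ²/2)T) / (σ√T) = (ln(58.91/72.3) + (0.0317−0.0165+0.1878²/2)·1.3166) / 0.215488 = (-0.204813 + 0.043230) / 0.215488 = -0.749850
d₂ = d₁ − σ√T = -0.749850 − 0.215488 = -0.965338
e^{−rT} = 0.959123
e^{−qT} = 0.978510
N(d₁) = 0.226673,  N(d₂) = 0.167188
price = S·e^{−qT}·N(d₁) − K·e^{−rT}·N(d₂) = 13.066320 − 11.593569 = 1.472752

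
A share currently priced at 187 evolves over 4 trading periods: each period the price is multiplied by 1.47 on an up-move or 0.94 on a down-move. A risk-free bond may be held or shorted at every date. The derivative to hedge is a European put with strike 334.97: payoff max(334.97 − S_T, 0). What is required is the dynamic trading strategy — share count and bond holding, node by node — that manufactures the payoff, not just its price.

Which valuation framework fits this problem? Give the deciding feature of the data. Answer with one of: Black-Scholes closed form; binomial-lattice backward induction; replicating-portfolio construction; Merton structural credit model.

framework: replicating-portfolio construction

Key observation: the deliverable is the dynamic trading strategy on the 4-step tree (spot 187, moves 1.47 and 0.94), so the valuation must go through the node-by-node replicating-portfolio solve.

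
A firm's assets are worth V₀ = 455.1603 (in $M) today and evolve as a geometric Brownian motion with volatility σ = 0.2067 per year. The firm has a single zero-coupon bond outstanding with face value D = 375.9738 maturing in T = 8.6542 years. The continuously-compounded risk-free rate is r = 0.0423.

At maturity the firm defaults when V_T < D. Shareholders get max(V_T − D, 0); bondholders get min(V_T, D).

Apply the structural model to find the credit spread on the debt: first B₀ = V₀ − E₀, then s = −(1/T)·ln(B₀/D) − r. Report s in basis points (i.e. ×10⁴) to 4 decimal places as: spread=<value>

Work the structural quantities from V₀ = 455.1603 against face 375.9738:
d₁ = [ln(V₀/D) + (r + σ²/2)T] / (σ√T)
   = [ln(455.1603/375.9738) + (0.0423 + 0.5·0.2067²)·8.6542] / (0.2067·√8.6542)
   = [0.191130 + 0.550948] / 0.608071 = 1.220381
d₂ = d₁ − σ√T = 1.220381 − 0.608071 = 0.612311
N(d₁) = 0.888840,  N(d₂) = 0.729834,  e^(−rT) = 0.693452
E₀ = V₀·N(d₁) − D·e^(−rT)·N(d₂)
   = 455.1603·0.888840 − 375.9738·0.693452·0.729834 = 214.282342
B₀ = V₀ − E₀ = 455.1603 − 214.282342 = 240.877958
spread = −(1/T)·ln(B₀/D) − r = −(1/8.6542)·ln(240.877958/375.9738) − 0.0423 = 0.00914659
in basis points: 0.00914659 × 10⁴ = 91.4659 bp

spread=91.4659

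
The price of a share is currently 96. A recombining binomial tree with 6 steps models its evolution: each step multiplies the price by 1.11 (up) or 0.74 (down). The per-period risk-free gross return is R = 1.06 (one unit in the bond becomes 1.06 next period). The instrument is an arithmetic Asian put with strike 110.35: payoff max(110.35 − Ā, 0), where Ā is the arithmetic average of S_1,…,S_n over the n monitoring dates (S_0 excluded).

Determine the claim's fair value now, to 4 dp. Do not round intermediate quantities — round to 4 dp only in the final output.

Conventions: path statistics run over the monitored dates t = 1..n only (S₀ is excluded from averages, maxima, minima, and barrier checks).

price = 4.9246

No-arbitrage gives p* = (R−d)/(u−d) = 0.8649: enumerate every path, weight its payoff by its p*-probability, and discount by R^6.
Enumerate all 2^6 = 64 price paths (U = up ×1.11, D = down ×0.74); each path with k up-moves has probability p*^k·(1−p*)^(6−k).
DDDDDD: Ā=38.0608, payoff=72.2892, prob=0.000006
UDDDDD: Ā=57.0911, payoff=53.2589, prob=0.000039
DUDDDD: Ā=51.1711, payoff=59.1789, prob=0.000039
UUDDDD: Ā=76.7567, payoff=33.5933, prob=0.000249
DDUDDD: Ā=46.7903, payoff=63.5597, prob=0.000039
UDUDDD: Ā=70.1855, payoff=40.1645, prob=0.000249
DUUDDD: Ā=64.2655, payoff=46.0845, prob=0.000249
UUUDDD: Ā=96.3982, payoff=13.9518, prob=0.001596
DDDUDD: Ā=43.5485, payoff=66.8015, prob=0.000039
UDDUDD: Ā=65.3228, payoff=45.0272, prob=0.000249
DUDUDD: Ā=59.4028, payoff=50.9472, prob=0.000249
UUDUDD: Ā=89.1042, payoff=21.2458, prob=0.001596
DDUUDD: Ā=55.0220, payoff=55.3280, prob=0.000249
UDUUDD: Ā=82.5330, payoff=27.8170, prob=0.001596
DUUUDD: Ā=76.6130, payoff=33.7370, prob=0.001596
UUUUDD: Ā=114.9195, payoff=0.0000, prob=0.010217
DDDDUD: Ā=41.1496, payoff=69.2004, prob=0.000039
UDDDUD: Ā=61.7244, payoff=48.6256, prob=0.000249
DUDDUD: Ā=55.8044, payoff=54.5456, prob=0.000249
UUDDUD: Ā=83.7066, payoff=26.6434, prob=0.001596
DDUDUD: Ā=51.4236, payoff=58.9264, prob=0.000249
UDUDUD: Ā=77.1354, payoff=33.2146, prob=0.001596
DUUDUD: Ā=71.2154, payoff=39.1346, prob=0.001596
UUUDUD: Ā=106.8231, payoff=3.5269, prob=0.010217
DDDUUD: Ā=48.1818, payoff=62.1682, prob=0.000249
UDDUUD: Ā=72.2727, payoff=38.0773, prob=0.001596
DUDUUD: Ā=66.3527, payoff=43.9973, prob=0.001596
UUDUUD: Ā=99.5291, payoff=10.8209, prob=0.010217
DDUUUD: Ā=61.9719, payoff=48.3781, prob=0.001596
UDUUUD: Ā=92.9579, payoff=17.3921, prob=0.010217
DUUUUD: Ā=87.0379, payoff=23.3121, prob=0.010217
UUUUUD: Ā=130.5568, payoff=0.0000, prob=0.065390
DDDDDU: Ā=39.3744, payoff=70.9756, prob=0.000039
UDDDDU: Ā=59.0616, payoff=51.2884, prob=0.000249
DUDDDU: Ā=53.1416, payoff=57.2084, prob=0.000249
UUDDDU: Ā=79.7124, payoff=30.6376, prob=0.001596
DDUDDU: Ā=48.7608, payoff=61.5892, prob=0.000249
UDUDDU: Ā=73.1412, payoff=37.2088, prob=0.001596
DUUDDU: Ā=67.2212, payoff=43.1288, prob=0.001596
UUUDDU: Ā=100.8318, payoff=9.5182, prob=0.010217
DDDUDU: Ā=45.5190, payoff=64.8310, prob=0.000249
UDDUDU: Ā=68.2785, payoff=42.0715, prob=0.001596
DUDUDU: Ā=62.3585, payoff=47.9915, prob=0.001596
UUDUDU: Ā=93.5378, payoff=16.8122, prob=0.010217
DDUUDU: Ā=57.9777, payoff=52.3723, prob=0.001596
UDUUDU: Ā=86.9666, payoff=23.3834, prob=0.010217
DUUUDU: Ā=81.0466, payoff=29.3034, prob=0.010217
UUUUDU: Ā=121.5699, payoff=0.0000, prob=0.065390
DDDDUU: Ā=43.1201, payoff=67.2299, prob=0.000249
UDDDUU: Ā=64.6801, payoff=45.6699, prob=0.001596
DUDDUU: Ā=58.7601, payoff=51.5899, prob=0.001596
UUDDUU: Ā=88.1402, payoff=22.2098, prob=0.010217
DDUDUU: Ā=54.3793, payoff=55.9707, prob=0.001596
UDUDUU: Ā=81.5690, payoff=28.7810, prob=0.010217
DUUDUU: Ā=75.6490, payoff=34.7010, prob=0.010217
UUUDUU: Ā=113.4735, payoff=0.0000, prob=0.065390
DDDUUU: Ā=51.1375, payoff=59.2125, prob=0.001596
UDDUUU: Ā=76.7063, payoff=33.6437, prob=0.010217
DUDUUU: Ā=70.7863, payoff=39.5637, prob=0.010217
UUDUUU: Ā=106.1795, payoff=4.1705, prob=0.065390
DDUUUU: Ā=66.4055, payoff=43.9445, prob=0.010217
UDUUUU: Ā=99.6083, payoff=10.7417, prob=0.065390
DUUUUU: Ā=93.6883, payoff=16.6617, prob=0.065390
UUUUUU: Ā=140.5324, payoff=0.0000, prob=0.418494
Price = Σ prob·payoff / R^6 = 6.985669 / 1.418519 = 4.9246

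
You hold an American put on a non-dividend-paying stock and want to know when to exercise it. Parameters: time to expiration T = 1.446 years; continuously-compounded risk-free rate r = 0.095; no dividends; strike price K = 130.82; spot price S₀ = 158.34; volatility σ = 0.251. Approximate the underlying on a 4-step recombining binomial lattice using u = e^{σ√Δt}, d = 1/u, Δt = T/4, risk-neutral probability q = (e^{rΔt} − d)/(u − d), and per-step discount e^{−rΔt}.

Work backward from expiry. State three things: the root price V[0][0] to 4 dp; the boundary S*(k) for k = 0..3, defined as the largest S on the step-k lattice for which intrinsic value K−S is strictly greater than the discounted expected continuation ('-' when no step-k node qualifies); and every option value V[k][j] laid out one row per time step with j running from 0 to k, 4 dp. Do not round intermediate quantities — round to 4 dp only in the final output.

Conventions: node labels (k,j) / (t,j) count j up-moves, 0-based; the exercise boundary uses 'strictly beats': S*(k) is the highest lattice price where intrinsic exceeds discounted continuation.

price = 3.6105
boundary = - - - 100.6858
tree:
3.6105
7.5712 0.9332
15.4252 2.2869 0.0000
30.1342 5.6041 0.0000 0.0000
44.2381 13.7329 0.0000 0.0000 0.0000

Δt=0.36150  u=1.16290  d=0.85992  q=0.57766  discount=0.96624
step 4 (expiry): payoffs max(K−S,0) = 44.2381 13.7329 0.0000 0.0000 0.0000
step 3: (k=3,j=0): S=100.6858, K−S=30.1342, hold=25.7178 ⇒ V=30.1342 exercise | (k=3,j=1): S=136.1601, K−S=0.0000, hold=5.6041 ⇒ V=5.6041 continue | (k=3,j=2): S=184.1329, K−S=0.0000, hold=0.0000 ⇒ V=0.0000 continue | (k=3,j=3): S=249.0080, K−S=0.0000, hold=0.0000 ⇒ V=0.0000 continue  boundary S*=100.6858
step 2: (k=2,j=0): S=117.0871, K−S=13.7329, hold=15.4252 ⇒ V=15.4252 continue | (k=2,j=1): S=158.3400, K−S=0.0000, hold=2.2869 ⇒ V=2.2869 continue | (k=2,j=2): S=214.1275, K−S=0.0000, hold=0.0000 ⇒ V=0.0000 continue  boundary S*=-
step 1: (k=1,j=0): S=136.1601, K−S=0.0000, hold=7.5712 ⇒ V=7.5712 continue | (k=1,j=1): S=184.1329, K−S=0.0000, hold=0.9332 ⇒ V=0.9332 continue  boundary S*=-
step 0: (k=0,j=0): S=158.3400, K−S=0.0000, hold=3.6105 ⇒ V=3.6105 continue  boundary S*=-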